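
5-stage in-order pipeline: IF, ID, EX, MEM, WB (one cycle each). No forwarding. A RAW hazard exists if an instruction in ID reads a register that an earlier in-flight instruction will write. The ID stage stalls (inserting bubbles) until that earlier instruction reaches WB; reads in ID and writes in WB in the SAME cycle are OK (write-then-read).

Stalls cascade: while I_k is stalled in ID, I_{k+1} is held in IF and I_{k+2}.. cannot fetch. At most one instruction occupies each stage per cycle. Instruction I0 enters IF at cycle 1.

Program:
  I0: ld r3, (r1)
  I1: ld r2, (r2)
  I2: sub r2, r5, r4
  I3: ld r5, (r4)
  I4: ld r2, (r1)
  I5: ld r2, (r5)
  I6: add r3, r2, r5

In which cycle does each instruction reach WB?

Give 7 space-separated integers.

Answer: 5 6 7 8 9 11 14

Derivation:
I0 ld r3 <- r1: IF@1 ID@2 stall=0 (-) EX@3 MEM@4 WB@5
I1 ld r2 <- r2: IF@2 ID@3 stall=0 (-) EX@4 MEM@5 WB@6
I2 sub r2 <- r5,r4: IF@3 ID@4 stall=0 (-) EX@5 MEM@6 WB@7
I3 ld r5 <- r4: IF@4 ID@5 stall=0 (-) EX@6 MEM@7 WB@8
I4 ld r2 <- r1: IF@5 ID@6 stall=0 (-) EX@7 MEM@8 WB@9
I5 ld r2 <- r5: IF@6 ID@7 stall=1 (RAW on I3.r5 (WB@8)) EX@9 MEM@10 WB@11
I6 add r3 <- r2,r5: IF@7 ID@9 stall=2 (RAW on I5.r2 (WB@11)) EX@12 MEM@13 WB@14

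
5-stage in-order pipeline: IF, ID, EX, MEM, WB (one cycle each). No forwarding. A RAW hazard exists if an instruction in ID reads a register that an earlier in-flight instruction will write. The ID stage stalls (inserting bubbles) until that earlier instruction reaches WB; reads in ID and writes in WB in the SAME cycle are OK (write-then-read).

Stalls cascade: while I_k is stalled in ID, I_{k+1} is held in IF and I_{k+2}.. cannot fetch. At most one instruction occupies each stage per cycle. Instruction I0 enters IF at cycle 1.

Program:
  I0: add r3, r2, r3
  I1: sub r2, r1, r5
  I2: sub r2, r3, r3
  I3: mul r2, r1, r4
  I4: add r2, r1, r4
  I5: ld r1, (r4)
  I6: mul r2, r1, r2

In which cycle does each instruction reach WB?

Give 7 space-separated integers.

I0 add r3 <- r2,r3: IF@1 ID@2 stall=0 (-) EX@3 MEM@4 WB@5
I1 sub r2 <- r1,r5: IF@2 ID@3 stall=0 (-) EX@4 MEM@5 WB@6
I2 sub r2 <- r3,r3: IF@3 ID@4 stall=1 (RAW on I0.r3 (WB@5)) EX@6 MEM@7 WB@8
I3 mul r2 <- r1,r4: IF@4 ID@6 stall=0 (-) EX@7 MEM@8 WB@9
I4 add r2 <- r1,r4: IF@6 ID@7 stall=0 (-) EX@8 MEM@9 WB@10
I5 ld r1 <- r4: IF@7 ID@8 stall=0 (-) EX@9 MEM@10 WB@11
I6 mul r2 <- r1,r2: IF@8 ID@9 stall=2 (RAW on I5.r1 (WB@11)) EX@12 MEM@13 WB@14

Answer: 5 6 8 9 10 11 14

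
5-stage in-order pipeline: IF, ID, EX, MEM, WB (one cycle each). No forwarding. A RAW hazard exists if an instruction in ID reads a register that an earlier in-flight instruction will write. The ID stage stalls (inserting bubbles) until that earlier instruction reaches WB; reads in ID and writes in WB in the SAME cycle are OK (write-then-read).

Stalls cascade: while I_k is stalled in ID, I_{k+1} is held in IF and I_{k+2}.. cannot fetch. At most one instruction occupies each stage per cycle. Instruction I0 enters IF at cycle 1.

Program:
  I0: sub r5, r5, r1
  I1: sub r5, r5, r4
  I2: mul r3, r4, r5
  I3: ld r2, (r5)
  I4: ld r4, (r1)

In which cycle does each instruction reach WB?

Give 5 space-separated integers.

I0 sub r5 <- r5,r1: IF@1 ID@2 stall=0 (-) EX@3 MEM@4 WB@5
I1 sub r5 <- r5,r4: IF@2 ID@3 stall=2 (RAW on I0.r5 (WB@5)) EX@6 MEM@7 WB@8
I2 mul r3 <- r4,r5: IF@3 ID@6 stall=2 (RAW on I1.r5 (WB@8)) EX@9 MEM@10 WB@11
I3 ld r2 <- r5: IF@6 ID@9 stall=0 (-) EX@10 MEM@11 WB@12
I4 ld r4 <- r1: IF@9 ID@10 stall=0 (-) EX@11 MEM@12 WB@13

Answer: 5 8 11 12 13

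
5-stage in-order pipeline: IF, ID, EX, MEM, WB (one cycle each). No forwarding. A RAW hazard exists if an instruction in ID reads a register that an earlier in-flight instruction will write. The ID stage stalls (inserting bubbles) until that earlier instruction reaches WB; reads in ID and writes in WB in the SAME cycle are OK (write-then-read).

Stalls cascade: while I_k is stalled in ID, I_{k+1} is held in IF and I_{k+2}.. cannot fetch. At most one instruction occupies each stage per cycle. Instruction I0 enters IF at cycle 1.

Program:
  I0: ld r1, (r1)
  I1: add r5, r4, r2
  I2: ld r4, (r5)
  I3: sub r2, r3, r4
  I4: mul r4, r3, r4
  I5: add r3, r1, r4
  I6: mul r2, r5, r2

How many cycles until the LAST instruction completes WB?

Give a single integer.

I0 ld r1 <- r1: IF@1 ID@2 stall=0 (-) EX@3 MEM@4 WB@5
I1 add r5 <- r4,r2: IF@2 ID@3 stall=0 (-) EX@4 MEM@5 WB@6
I2 ld r4 <- r5: IF@3 ID@4 stall=2 (RAW on I1.r5 (WB@6)) EX@7 MEM@8 WB@9
I3 sub r2 <- r3,r4: IF@4 ID@7 stall=2 (RAW on I2.r4 (WB@9)) EX@10 MEM@11 WB@12
I4 mul r4 <- r3,r4: IF@7 ID@10 stall=0 (-) EX@11 MEM@12 WB@13
I5 add r3 <- r1,r4: IF@10 ID@11 stall=2 (RAW on I4.r4 (WB@13)) EX@14 MEM@15 WB@16
I6 mul r2 <- r5,r2: IF@11 ID@14 stall=0 (-) EX@15 MEM@16 WB@17

Answer: 17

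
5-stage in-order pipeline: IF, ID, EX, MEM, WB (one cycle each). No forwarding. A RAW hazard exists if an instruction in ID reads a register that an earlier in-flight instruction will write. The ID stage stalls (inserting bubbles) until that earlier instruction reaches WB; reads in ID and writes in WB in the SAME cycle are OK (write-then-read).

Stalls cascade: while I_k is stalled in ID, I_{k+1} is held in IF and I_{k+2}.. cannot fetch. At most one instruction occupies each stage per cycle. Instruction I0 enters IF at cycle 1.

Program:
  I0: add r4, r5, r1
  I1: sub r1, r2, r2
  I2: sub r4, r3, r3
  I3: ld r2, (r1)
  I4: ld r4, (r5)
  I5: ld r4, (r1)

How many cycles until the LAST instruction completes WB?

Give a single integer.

I0 add r4 <- r5,r1: IF@1 ID@2 stall=0 (-) EX@3 MEM@4 WB@5
I1 sub r1 <- r2,r2: IF@2 ID@3 stall=0 (-) EX@4 MEM@5 WB@6
I2 sub r4 <- r3,r3: IF@3 ID@4 stall=0 (-) EX@5 MEM@6 WB@7
I3 ld r2 <- r1: IF@4 ID@5 stall=1 (RAW on I1.r1 (WB@6)) EX@7 MEM@8 WB@9
I4 ld r4 <- r5: IF@5 ID@7 stall=0 (-) EX@8 MEM@9 WB@10
I5 ld r4 <- r1: IF@7 ID@8 stall=0 (-) EX@9 MEM@10 WB@11

Answer: 11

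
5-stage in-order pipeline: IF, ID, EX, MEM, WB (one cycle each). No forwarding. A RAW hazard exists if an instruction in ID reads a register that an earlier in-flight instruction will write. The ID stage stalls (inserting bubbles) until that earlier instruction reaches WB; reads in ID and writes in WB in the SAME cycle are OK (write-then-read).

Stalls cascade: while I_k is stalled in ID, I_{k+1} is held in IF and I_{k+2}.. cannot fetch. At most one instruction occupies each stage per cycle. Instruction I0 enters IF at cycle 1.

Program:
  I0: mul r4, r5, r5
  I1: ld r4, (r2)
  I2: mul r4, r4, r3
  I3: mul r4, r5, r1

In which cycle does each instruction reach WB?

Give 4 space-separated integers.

Answer: 5 6 9 10

Derivation:
I0 mul r4 <- r5,r5: IF@1 ID@2 stall=0 (-) EX@3 MEM@4 WB@5
I1 ld r4 <- r2: IF@2 ID@3 stall=0 (-) EX@4 MEM@5 WB@6
I2 mul r4 <- r4,r3: IF@3 ID@4 stall=2 (RAW on I1.r4 (WB@6)) EX@7 MEM@8 WB@9
I3 mul r4 <- r5,r1: IF@4 ID@7 stall=0 (-) EX@8 MEM@9 WB@10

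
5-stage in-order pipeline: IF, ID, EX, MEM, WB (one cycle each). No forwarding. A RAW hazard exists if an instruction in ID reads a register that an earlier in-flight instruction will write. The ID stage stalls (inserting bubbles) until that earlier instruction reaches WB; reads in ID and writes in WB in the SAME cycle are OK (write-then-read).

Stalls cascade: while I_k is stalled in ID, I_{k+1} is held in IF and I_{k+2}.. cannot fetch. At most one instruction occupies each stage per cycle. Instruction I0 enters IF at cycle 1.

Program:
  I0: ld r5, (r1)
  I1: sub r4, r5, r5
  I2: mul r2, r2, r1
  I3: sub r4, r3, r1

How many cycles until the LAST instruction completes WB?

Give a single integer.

Answer: 10

Derivation:
I0 ld r5 <- r1: IF@1 ID@2 stall=0 (-) EX@3 MEM@4 WB@5
I1 sub r4 <- r5,r5: IF@2 ID@3 stall=2 (RAW on I0.r5 (WB@5)) EX@6 MEM@7 WB@8
I2 mul r2 <- r2,r1: IF@3 ID@6 stall=0 (-) EX@7 MEM@8 WB@9
I3 sub r4 <- r3,r1: IF@6 ID@7 stall=0 (-) EX@8 MEM@9 WB@10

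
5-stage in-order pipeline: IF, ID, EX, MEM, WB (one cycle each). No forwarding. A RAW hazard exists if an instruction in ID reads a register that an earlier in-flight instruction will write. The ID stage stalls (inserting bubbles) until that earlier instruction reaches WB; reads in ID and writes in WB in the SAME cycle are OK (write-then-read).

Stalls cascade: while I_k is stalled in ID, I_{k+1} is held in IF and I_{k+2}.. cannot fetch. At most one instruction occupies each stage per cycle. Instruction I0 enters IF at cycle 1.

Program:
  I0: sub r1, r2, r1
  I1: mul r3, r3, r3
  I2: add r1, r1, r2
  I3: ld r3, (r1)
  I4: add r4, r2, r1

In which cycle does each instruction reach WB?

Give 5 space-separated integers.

Answer: 5 6 8 11 12

Derivation:
I0 sub r1 <- r2,r1: IF@1 ID@2 stall=0 (-) EX@3 MEM@4 WB@5
I1 mul r3 <- r3,r3: IF@2 ID@3 stall=0 (-) EX@4 MEM@5 WB@6
I2 add r1 <- r1,r2: IF@3 ID@4 stall=1 (RAW on I0.r1 (WB@5)) EX@6 MEM@7 WB@8
I3 ld r3 <- r1: IF@4 ID@6 stall=2 (RAW on I2.r1 (WB@8)) EX@9 MEM@10 WB@11
I4 add r4 <- r2,r1: IF@6 ID@9 stall=0 (-) EX@10 MEM@11 WB@12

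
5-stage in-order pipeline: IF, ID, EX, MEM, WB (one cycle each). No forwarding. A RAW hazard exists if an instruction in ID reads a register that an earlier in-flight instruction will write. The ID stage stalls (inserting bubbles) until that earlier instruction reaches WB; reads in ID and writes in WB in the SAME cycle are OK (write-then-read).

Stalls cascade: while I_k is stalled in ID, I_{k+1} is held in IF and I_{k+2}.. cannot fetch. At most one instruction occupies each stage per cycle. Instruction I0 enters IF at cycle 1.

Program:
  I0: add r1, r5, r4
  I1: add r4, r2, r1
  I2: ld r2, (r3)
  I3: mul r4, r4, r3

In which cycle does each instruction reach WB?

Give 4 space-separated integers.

Answer: 5 8 9 11

Derivation:
I0 add r1 <- r5,r4: IF@1 ID@2 stall=0 (-) EX@3 MEM@4 WB@5
I1 add r4 <- r2,r1: IF@2 ID@3 stall=2 (RAW on I0.r1 (WB@5)) EX@6 MEM@7 WB@8
I2 ld r2 <- r3: IF@3 ID@6 stall=0 (-) EX@7 MEM@8 WB@9
I3 mul r4 <- r4,r3: IF@6 ID@7 stall=1 (RAW on I1.r4 (WB@8)) EX@9 MEM@10 WB@11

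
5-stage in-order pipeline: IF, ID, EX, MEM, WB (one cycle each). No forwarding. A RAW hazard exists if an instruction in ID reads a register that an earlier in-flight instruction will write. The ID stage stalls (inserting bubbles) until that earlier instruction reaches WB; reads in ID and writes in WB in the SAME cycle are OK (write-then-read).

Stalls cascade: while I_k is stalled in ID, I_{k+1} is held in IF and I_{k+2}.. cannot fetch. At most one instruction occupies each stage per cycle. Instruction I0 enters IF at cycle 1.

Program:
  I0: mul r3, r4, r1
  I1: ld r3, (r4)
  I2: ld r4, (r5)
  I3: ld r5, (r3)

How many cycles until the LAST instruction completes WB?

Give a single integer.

I0 mul r3 <- r4,r1: IF@1 ID@2 stall=0 (-) EX@3 MEM@4 WB@5
I1 ld r3 <- r4: IF@2 ID@3 stall=0 (-) EX@4 MEM@5 WB@6
I2 ld r4 <- r5: IF@3 ID@4 stall=0 (-) EX@5 MEM@6 WB@7
I3 ld r5 <- r3: IF@4 ID@5 stall=1 (RAW on I1.r3 (WB@6)) EX@7 MEM@8 WB@9

Answer: 9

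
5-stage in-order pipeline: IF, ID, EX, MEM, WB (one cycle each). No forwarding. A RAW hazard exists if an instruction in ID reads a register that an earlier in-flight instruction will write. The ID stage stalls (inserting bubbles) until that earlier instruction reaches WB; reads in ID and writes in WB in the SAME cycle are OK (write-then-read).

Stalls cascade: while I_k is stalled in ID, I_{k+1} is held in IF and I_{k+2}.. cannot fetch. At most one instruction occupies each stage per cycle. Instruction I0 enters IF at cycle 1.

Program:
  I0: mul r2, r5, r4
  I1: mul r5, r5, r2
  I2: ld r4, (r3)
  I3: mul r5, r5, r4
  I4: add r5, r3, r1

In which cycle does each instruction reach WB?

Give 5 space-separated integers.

I0 mul r2 <- r5,r4: IF@1 ID@2 stall=0 (-) EX@3 MEM@4 WB@5
I1 mul r5 <- r5,r2: IF@2 ID@3 stall=2 (RAW on I0.r2 (WB@5)) EX@6 MEM@7 WB@8
I2 ld r4 <- r3: IF@3 ID@6 stall=0 (-) EX@7 MEM@8 WB@9
I3 mul r5 <- r5,r4: IF@6 ID@7 stall=2 (RAW on I2.r4 (WB@9)) EX@10 MEM@11 WB@12
I4 add r5 <- r3,r1: IF@7 ID@10 stall=0 (-) EX@11 MEM@12 WB@13

Answer: 5 8 9 12 13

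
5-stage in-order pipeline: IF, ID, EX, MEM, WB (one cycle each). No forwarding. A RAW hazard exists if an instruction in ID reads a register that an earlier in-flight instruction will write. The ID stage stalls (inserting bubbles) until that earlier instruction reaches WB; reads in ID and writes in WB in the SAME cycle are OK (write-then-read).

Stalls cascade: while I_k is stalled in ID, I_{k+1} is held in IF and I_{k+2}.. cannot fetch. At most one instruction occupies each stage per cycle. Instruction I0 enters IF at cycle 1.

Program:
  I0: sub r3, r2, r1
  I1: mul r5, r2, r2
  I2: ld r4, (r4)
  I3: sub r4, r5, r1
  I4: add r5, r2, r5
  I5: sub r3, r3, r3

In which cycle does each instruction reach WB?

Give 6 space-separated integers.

I0 sub r3 <- r2,r1: IF@1 ID@2 stall=0 (-) EX@3 MEM@4 WB@5
I1 mul r5 <- r2,r2: IF@2 ID@3 stall=0 (-) EX@4 MEM@5 WB@6
I2 ld r4 <- r4: IF@3 ID@4 stall=0 (-) EX@5 MEM@6 WB@7
I3 sub r4 <- r5,r1: IF@4 ID@5 stall=1 (RAW on I1.r5 (WB@6)) EX@7 MEM@8 WB@9
I4 add r5 <- r2,r5: IF@5 ID@7 stall=0 (-) EX@8 MEM@9 WB@10
I5 sub r3 <- r3,r3: IF@7 ID@8 stall=0 (-) EX@9 MEM@10 WB@11

Answer: 5 6 7 9 10 11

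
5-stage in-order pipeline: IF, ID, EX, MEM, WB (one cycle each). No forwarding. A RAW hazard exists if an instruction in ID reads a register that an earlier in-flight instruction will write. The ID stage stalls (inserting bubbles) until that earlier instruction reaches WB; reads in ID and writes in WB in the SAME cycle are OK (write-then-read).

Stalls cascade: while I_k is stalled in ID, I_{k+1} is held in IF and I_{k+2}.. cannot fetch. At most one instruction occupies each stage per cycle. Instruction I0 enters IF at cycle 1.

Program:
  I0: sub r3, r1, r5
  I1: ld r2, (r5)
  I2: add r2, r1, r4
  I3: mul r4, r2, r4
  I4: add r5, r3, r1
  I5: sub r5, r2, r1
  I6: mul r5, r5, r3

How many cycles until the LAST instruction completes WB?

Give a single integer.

I0 sub r3 <- r1,r5: IF@1 ID@2 stall=0 (-) EX@3 MEM@4 WB@5
I1 ld r2 <- r5: IF@2 ID@3 stall=0 (-) EX@4 MEM@5 WB@6
I2 add r2 <- r1,r4: IF@3 ID@4 stall=0 (-) EX@5 MEM@6 WB@7
I3 mul r4 <- r2,r4: IF@4 ID@5 stall=2 (RAW on I2.r2 (WB@7)) EX@8 MEM@9 WB@10
I4 add r5 <- r3,r1: IF@5 ID@8 stall=0 (-) EX@9 MEM@10 WB@11
I5 sub r5 <- r2,r1: IF@8 ID@9 stall=0 (-) EX@10 MEM@11 WB@12
I6 mul r5 <- r5,r3: IF@9 ID@10 stall=2 (RAW on I5.r5 (WB@12)) EX@13 MEM@14 WB@15

Answer: 15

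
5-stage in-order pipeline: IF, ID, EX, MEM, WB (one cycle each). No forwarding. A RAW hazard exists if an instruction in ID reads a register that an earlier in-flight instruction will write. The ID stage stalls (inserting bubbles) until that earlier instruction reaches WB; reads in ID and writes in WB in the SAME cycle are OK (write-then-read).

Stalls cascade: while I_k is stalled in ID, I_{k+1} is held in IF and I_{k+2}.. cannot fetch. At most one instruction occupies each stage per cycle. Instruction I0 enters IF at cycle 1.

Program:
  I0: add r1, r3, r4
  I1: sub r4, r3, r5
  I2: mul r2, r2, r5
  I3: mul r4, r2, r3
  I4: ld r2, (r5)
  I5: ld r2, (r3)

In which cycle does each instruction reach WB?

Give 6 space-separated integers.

Answer: 5 6 7 10 11 12

Derivation:
I0 add r1 <- r3,r4: IF@1 ID@2 stall=0 (-) EX@3 MEM@4 WB@5
I1 sub r4 <- r3,r5: IF@2 ID@3 stall=0 (-) EX@4 MEM@5 WB@6
I2 mul r2 <- r2,r5: IF@3 ID@4 stall=0 (-) EX@5 MEM@6 WB@7
I3 mul r4 <- r2,r3: IF@4 ID@5 stall=2 (RAW on I2.r2 (WB@7)) EX@8 MEM@9 WB@10
I4 ld r2 <- r5: IF@5 ID@8 stall=0 (-) EX@9 MEM@10 WB@11
I5 ld r2 <- r3: IF@8 ID@9 stall=0 (-) EX@10 MEM@11 WB@12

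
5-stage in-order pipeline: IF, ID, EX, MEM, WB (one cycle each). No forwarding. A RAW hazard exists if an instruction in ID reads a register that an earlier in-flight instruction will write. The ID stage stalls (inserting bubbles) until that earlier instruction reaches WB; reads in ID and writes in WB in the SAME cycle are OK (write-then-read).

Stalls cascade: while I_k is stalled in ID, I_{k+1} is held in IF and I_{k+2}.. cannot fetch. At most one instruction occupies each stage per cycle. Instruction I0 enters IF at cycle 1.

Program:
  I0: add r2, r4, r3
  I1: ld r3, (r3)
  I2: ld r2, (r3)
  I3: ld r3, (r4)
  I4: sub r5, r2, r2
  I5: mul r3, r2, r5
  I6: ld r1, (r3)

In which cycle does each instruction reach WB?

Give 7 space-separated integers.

I0 add r2 <- r4,r3: IF@1 ID@2 stall=0 (-) EX@3 MEM@4 WB@5
I1 ld r3 <- r3: IF@2 ID@3 stall=0 (-) EX@4 MEM@5 WB@6
I2 ld r2 <- r3: IF@3 ID@4 stall=2 (RAW on I1.r3 (WB@6)) EX@7 MEM@8 WB@9
I3 ld r3 <- r4: IF@4 ID@7 stall=0 (-) EX@8 MEM@9 WB@10
I4 sub r5 <- r2,r2: IF@7 ID@8 stall=1 (RAW on I2.r2 (WB@9)) EX@10 MEM@11 WB@12
I5 mul r3 <- r2,r5: IF@8 ID@10 stall=2 (RAW on I4.r5 (WB@12)) EX@13 MEM@14 WB@15
I6 ld r1 <- r3: IF@10 ID@13 stall=2 (RAW on I5.r3 (WB@15)) EX@16 MEM@17 WB@18

Answer: 5 6 9 10 12 15 18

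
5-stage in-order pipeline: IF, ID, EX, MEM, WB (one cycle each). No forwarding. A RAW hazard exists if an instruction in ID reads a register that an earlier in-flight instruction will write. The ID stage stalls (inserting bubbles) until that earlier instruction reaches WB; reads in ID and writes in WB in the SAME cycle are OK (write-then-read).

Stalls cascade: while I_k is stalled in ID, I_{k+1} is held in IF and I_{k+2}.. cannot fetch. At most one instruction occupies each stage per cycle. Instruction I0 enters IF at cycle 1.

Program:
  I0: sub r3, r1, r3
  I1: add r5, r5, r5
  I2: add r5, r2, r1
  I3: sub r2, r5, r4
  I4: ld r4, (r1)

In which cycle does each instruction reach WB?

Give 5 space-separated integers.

I0 sub r3 <- r1,r3: IF@1 ID@2 stall=0 (-) EX@3 MEM@4 WB@5
I1 add r5 <- r5,r5: IF@2 ID@3 stall=0 (-) EX@4 MEM@5 WB@6
I2 add r5 <- r2,r1: IF@3 ID@4 stall=0 (-) EX@5 MEM@6 WB@7
I3 sub r2 <- r5,r4: IF@4 ID@5 stall=2 (RAW on I2.r5 (WB@7)) EX@8 MEM@9 WB@10
I4 ld r4 <- r1: IF@5 ID@8 stall=0 (-) EX@9 MEM@10 WB@11

Answer: 5 6 7 10 11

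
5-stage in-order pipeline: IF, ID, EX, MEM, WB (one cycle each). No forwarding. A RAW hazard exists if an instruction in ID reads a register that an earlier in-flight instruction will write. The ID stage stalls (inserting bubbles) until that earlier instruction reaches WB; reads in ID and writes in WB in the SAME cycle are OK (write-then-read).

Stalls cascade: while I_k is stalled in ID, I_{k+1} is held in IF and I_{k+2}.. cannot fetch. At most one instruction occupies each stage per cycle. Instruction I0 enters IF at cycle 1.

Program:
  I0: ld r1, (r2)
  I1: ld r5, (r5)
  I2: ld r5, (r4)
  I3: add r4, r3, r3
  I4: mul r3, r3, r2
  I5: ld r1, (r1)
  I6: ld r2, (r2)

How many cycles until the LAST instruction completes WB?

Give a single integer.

Answer: 11

Derivation:
I0 ld r1 <- r2: IF@1 ID@2 stall=0 (-) EX@3 MEM@4 WB@5
I1 ld r5 <- r5: IF@2 ID@3 stall=0 (-) EX@4 MEM@5 WB@6
I2 ld r5 <- r4: IF@3 ID@4 stall=0 (-) EX@5 MEM@6 WB@7
I3 add r4 <- r3,r3: IF@4 ID@5 stall=0 (-) EX@6 MEM@7 WB@8
I4 mul r3 <- r3,r2: IF@5 ID@6 stall=0 (-) EX@7 MEM@8 WB@9
I5 ld r1 <- r1: IF@6 ID@7 stall=0 (-) EX@8 MEM@9 WB@10
I6 ld r2 <- r2: IF@7 ID@8 stall=0 (-) EX@9 MEM@10 WB@11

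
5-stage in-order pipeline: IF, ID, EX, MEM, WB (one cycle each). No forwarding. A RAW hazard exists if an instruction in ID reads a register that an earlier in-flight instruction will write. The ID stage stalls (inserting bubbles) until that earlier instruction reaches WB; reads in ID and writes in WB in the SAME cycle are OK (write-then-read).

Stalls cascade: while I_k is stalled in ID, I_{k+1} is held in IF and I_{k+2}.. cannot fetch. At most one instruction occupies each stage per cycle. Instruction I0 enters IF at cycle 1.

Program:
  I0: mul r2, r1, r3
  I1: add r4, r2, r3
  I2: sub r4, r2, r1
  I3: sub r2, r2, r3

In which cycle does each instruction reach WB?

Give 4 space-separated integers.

I0 mul r2 <- r1,r3: IF@1 ID@2 stall=0 (-) EX@3 MEM@4 WB@5
I1 add r4 <- r2,r3: IF@2 ID@3 stall=2 (RAW on I0.r2 (WB@5)) EX@6 MEM@7 WB@8
I2 sub r4 <- r2,r1: IF@3 ID@6 stall=0 (-) EX@7 MEM@8 WB@9
I3 sub r2 <- r2,r3: IF@6 ID@7 stall=0 (-) EX@8 MEM@9 WB@10

Answer: 5 8 9 10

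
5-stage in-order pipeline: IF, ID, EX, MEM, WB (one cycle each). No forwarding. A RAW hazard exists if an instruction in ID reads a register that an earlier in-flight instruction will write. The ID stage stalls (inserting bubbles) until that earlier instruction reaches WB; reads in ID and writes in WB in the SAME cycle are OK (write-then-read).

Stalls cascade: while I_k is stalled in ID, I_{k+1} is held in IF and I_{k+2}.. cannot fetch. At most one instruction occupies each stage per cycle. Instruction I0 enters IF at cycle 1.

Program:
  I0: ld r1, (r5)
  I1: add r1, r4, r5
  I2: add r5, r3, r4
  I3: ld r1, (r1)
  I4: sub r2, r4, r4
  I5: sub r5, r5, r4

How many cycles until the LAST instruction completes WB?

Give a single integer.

Answer: 11

Derivation:
I0 ld r1 <- r5: IF@1 ID@2 stall=0 (-) EX@3 MEM@4 WB@5
I1 add r1 <- r4,r5: IF@2 ID@3 stall=0 (-) EX@4 MEM@5 WB@6
I2 add r5 <- r3,r4: IF@3 ID@4 stall=0 (-) EX@5 MEM@6 WB@7
I3 ld r1 <- r1: IF@4 ID@5 stall=1 (RAW on I1.r1 (WB@6)) EX@7 MEM@8 WB@9
I4 sub r2 <- r4,r4: IF@5 ID@7 stall=0 (-) EX@8 MEM@9 WB@10
I5 sub r5 <- r5,r4: IF@7 ID@8 stall=0 (-) EX@9 MEM@10 WB@11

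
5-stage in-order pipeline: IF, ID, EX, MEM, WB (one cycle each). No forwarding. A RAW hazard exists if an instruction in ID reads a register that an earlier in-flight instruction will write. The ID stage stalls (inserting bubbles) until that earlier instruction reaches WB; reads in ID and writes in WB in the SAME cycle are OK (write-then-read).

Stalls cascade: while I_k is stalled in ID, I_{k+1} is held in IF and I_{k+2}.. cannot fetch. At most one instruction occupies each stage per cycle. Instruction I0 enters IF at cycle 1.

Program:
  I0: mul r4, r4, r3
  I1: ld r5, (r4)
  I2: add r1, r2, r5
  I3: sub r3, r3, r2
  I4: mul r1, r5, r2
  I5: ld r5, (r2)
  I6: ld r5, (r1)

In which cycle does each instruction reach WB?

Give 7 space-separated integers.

I0 mul r4 <- r4,r3: IF@1 ID@2 stall=0 (-) EX@3 MEM@4 WB@5
I1 ld r5 <- r4: IF@2 ID@3 stall=2 (RAW on I0.r4 (WB@5)) EX@6 MEM@7 WB@8
I2 add r1 <- r2,r5: IF@3 ID@6 stall=2 (RAW on I1.r5 (WB@8)) EX@9 MEM@10 WB@11
I3 sub r3 <- r3,r2: IF@6 ID@9 stall=0 (-) EX@10 MEM@11 WB@12
I4 mul r1 <- r5,r2: IF@9 ID@10 stall=0 (-) EX@11 MEM@12 WB@13
I5 ld r5 <- r2: IF@10 ID@11 stall=0 (-) EX@12 MEM@13 WB@14
I6 ld r5 <- r1: IF@11 ID@12 stall=1 (RAW on I4.r1 (WB@13)) EX@14 MEM@15 WB@16

Answer: 5 8 11 12 13 14 16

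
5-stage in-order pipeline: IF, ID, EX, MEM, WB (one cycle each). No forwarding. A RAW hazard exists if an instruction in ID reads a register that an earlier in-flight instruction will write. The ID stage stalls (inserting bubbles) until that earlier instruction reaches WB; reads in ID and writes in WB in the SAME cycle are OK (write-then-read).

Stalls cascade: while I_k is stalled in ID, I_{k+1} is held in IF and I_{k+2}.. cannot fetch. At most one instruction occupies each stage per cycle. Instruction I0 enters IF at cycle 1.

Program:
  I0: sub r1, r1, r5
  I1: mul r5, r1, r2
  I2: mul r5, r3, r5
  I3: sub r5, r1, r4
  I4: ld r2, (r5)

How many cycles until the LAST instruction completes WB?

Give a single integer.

Answer: 15

Derivation:
I0 sub r1 <- r1,r5: IF@1 ID@2 stall=0 (-) EX@3 MEM@4 WB@5
I1 mul r5 <- r1,r2: IF@2 ID@3 stall=2 (RAW on I0.r1 (WB@5)) EX@6 MEM@7 WB@8
I2 mul r5 <- r3,r5: IF@3 ID@6 stall=2 (RAW on I1.r5 (WB@8)) EX@9 MEM@10 WB@11
I3 sub r5 <- r1,r4: IF@6 ID@9 stall=0 (-) EX@10 MEM@11 WB@12
I4 ld r2 <- r5: IF@9 ID@10 stall=2 (RAW on I3.r5 (WB@12)) EX@13 MEM@14 WB@15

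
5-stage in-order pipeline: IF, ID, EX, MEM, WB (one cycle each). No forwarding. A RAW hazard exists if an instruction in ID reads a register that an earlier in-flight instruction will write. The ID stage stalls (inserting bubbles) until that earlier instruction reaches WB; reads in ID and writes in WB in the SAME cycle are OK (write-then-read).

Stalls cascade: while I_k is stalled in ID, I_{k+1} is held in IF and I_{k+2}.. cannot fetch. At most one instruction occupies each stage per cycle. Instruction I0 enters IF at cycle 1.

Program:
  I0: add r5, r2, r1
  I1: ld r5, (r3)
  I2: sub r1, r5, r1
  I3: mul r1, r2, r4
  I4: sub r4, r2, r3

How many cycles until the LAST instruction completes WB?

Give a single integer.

Answer: 11

Derivation:
I0 add r5 <- r2,r1: IF@1 ID@2 stall=0 (-) EX@3 MEM@4 WB@5
I1 ld r5 <- r3: IF@2 ID@3 stall=0 (-) EX@4 MEM@5 WB@6
I2 sub r1 <- r5,r1: IF@3 ID@4 stall=2 (RAW on I1.r5 (WB@6)) EX@7 MEM@8 WB@9
I3 mul r1 <- r2,r4: IF@4 ID@7 stall=0 (-) EX@8 MEM@9 WB@10
I4 sub r4 <- r2,r3: IF@7 ID@8 stall=0 (-) EX@9 MEM@10 WB@11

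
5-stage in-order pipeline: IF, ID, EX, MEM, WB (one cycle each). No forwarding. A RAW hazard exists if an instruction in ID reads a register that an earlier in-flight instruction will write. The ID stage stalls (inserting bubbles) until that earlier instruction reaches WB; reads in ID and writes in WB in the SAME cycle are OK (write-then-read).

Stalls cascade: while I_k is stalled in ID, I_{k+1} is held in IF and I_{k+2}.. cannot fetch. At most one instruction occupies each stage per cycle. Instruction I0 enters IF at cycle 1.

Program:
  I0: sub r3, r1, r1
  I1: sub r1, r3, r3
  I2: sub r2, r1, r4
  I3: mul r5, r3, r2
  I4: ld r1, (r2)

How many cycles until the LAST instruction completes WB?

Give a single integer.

I0 sub r3 <- r1,r1: IF@1 ID@2 stall=0 (-) EX@3 MEM@4 WB@5
I1 sub r1 <- r3,r3: IF@2 ID@3 stall=2 (RAW on I0.r3 (WB@5)) EX@6 MEM@7 WB@8
I2 sub r2 <- r1,r4: IF@3 ID@6 stall=2 (RAW on I1.r1 (WB@8)) EX@9 MEM@10 WB@11
I3 mul r5 <- r3,r2: IF@6 ID@9 stall=2 (RAW on I2.r2 (WB@11)) EX@12 MEM@13 WB@14
I4 ld r1 <- r2: IF@9 ID@12 stall=0 (-) EX@13 MEM@14 WB@15

Answer: 15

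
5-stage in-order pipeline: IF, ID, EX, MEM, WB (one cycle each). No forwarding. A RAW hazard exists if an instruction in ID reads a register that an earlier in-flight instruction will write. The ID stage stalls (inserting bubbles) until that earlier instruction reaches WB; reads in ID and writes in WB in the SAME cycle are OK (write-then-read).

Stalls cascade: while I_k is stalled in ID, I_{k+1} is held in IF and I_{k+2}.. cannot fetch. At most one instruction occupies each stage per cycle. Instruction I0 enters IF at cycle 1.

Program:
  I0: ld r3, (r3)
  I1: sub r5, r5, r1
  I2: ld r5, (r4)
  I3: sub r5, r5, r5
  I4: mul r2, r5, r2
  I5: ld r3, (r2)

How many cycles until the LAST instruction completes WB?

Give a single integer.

Answer: 16

Derivation:
I0 ld r3 <- r3: IF@1 ID@2 stall=0 (-) EX@3 MEM@4 WB@5
I1 sub r5 <- r5,r1: IF@2 ID@3 stall=0 (-) EX@4 MEM@5 WB@6
I2 ld r5 <- r4: IF@3 ID@4 stall=0 (-) EX@5 MEM@6 WB@7
I3 sub r5 <- r5,r5: IF@4 ID@5 stall=2 (RAW on I2.r5 (WB@7)) EX@8 MEM@9 WB@10
I4 mul r2 <- r5,r2: IF@5 ID@8 stall=2 (RAW on I3.r5 (WB@10)) EX@11 MEM@12 WB@13
I5 ld r3 <- r2: IF@8 ID@11 stall=2 (RAW on I4.r2 (WB@13)) EX@14 MEM@15 WB@16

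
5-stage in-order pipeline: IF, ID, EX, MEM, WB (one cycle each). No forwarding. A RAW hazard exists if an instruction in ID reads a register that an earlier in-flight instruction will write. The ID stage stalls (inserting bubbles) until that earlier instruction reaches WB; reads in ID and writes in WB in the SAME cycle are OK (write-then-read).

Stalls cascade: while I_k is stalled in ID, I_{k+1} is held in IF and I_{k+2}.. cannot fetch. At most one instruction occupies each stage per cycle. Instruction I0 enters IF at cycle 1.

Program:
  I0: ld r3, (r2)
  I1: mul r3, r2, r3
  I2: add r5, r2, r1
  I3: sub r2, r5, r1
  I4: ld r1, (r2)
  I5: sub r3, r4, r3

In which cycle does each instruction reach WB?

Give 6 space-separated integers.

Answer: 5 8 9 12 15 16

Derivation:
I0 ld r3 <- r2: IF@1 ID@2 stall=0 (-) EX@3 MEM@4 WB@5
I1 mul r3 <- r2,r3: IF@2 ID@3 stall=2 (RAW on I0.r3 (WB@5)) EX@6 MEM@7 WB@8
I2 add r5 <- r2,r1: IF@3 ID@6 stall=0 (-) EX@7 MEM@8 WB@9
I3 sub r2 <- r5,r1: IF@6 ID@7 stall=2 (RAW on I2.r5 (WB@9)) EX@10 MEM@11 WB@12
I4 ld r1 <- r2: IF@7 ID@10 stall=2 (RAW on I3.r2 (WB@12)) EX@13 MEM@14 WB@15
I5 sub r3 <- r4,r3: IF@10 ID@13 stall=0 (-) EX@14 MEM@15 WB@16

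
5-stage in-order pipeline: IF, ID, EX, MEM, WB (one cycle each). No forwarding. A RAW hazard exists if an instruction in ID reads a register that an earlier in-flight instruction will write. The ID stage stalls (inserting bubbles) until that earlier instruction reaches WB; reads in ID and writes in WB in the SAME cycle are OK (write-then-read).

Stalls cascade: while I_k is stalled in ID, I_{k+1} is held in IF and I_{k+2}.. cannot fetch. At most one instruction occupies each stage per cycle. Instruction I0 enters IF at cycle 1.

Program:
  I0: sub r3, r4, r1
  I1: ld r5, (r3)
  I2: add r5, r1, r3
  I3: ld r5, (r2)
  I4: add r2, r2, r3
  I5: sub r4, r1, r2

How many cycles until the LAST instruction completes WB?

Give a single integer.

Answer: 14

Derivation:
I0 sub r3 <- r4,r1: IF@1 ID@2 stall=0 (-) EX@3 MEM@4 WB@5
I1 ld r5 <- r3: IF@2 ID@3 stall=2 (RAW on I0.r3 (WB@5)) EX@6 MEM@7 WB@8
I2 add r5 <- r1,r3: IF@3 ID@6 stall=0 (-) EX@7 MEM@8 WB@9
I3 ld r5 <- r2: IF@6 ID@7 stall=0 (-) EX@8 MEM@9 WB@10
I4 add r2 <- r2,r3: IF@7 ID@8 stall=0 (-) EX@9 MEM@10 WB@11
I5 sub r4 <- r1,r2: IF@8 ID@9 stall=2 (RAW on I4.r2 (WB@11)) EX@12 MEM@13 WB@14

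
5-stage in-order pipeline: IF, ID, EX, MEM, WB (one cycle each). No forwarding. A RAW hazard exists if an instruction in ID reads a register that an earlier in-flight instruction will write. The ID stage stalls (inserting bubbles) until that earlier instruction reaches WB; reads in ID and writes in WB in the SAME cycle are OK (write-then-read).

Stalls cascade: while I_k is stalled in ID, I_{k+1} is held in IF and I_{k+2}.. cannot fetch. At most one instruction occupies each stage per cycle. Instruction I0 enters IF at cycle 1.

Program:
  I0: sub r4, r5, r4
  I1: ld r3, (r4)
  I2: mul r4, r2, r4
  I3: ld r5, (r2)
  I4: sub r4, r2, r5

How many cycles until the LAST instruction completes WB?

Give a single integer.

Answer: 13

Derivation:
I0 sub r4 <- r5,r4: IF@1 ID@2 stall=0 (-) EX@3 MEM@4 WB@5
I1 ld r3 <- r4: IF@2 ID@3 stall=2 (RAW on I0.r4 (WB@5)) EX@6 MEM@7 WB@8
I2 mul r4 <- r2,r4: IF@3 ID@6 stall=0 (-) EX@7 MEM@8 WB@9
I3 ld r5 <- r2: IF@6 ID@7 stall=0 (-) EX@8 MEM@9 WB@10
I4 sub r4 <- r2,r5: IF@7 ID@8 stall=2 (RAW on I3.r5 (WB@10)) EX@11 MEM@12 WB@13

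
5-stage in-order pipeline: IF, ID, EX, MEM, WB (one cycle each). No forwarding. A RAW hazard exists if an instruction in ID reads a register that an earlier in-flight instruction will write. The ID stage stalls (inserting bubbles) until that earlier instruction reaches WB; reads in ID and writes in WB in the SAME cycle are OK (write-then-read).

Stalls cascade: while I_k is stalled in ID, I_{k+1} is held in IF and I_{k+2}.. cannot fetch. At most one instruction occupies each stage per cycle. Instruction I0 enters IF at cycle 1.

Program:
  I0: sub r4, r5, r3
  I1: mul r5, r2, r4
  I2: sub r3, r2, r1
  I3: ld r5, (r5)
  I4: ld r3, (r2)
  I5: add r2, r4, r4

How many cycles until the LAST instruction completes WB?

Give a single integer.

Answer: 13

Derivation:
I0 sub r4 <- r5,r3: IF@1 ID@2 stall=0 (-) EX@3 MEM@4 WB@5
I1 mul r5 <- r2,r4: IF@2 ID@3 stall=2 (RAW on I0.r4 (WB@5)) EX@6 MEM@7 WB@8
I2 sub r3 <- r2,r1: IF@3 ID@6 stall=0 (-) EX@7 MEM@8 WB@9
I3 ld r5 <- r5: IF@6 ID@7 stall=1 (RAW on I1.r5 (WB@8)) EX@9 MEM@10 WB@11
I4 ld r3 <- r2: IF@7 ID@9 stall=0 (-) EX@10 MEM@11 WB@12
I5 add r2 <- r4,r4: IF@9 ID@10 stall=0 (-) EX@11 MEM@12 WB@13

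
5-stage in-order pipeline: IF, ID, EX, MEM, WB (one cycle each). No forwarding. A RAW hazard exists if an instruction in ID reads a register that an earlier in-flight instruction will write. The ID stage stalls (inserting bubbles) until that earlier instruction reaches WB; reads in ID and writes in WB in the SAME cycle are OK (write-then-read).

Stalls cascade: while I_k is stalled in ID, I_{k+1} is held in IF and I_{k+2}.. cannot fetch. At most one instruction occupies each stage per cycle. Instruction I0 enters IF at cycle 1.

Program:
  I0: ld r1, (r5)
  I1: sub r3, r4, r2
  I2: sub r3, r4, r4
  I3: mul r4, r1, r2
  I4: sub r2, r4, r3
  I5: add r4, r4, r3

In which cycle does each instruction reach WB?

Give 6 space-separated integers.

I0 ld r1 <- r5: IF@1 ID@2 stall=0 (-) EX@3 MEM@4 WB@5
I1 sub r3 <- r4,r2: IF@2 ID@3 stall=0 (-) EX@4 MEM@5 WB@6
I2 sub r3 <- r4,r4: IF@3 ID@4 stall=0 (-) EX@5 MEM@6 WB@7
I3 mul r4 <- r1,r2: IF@4 ID@5 stall=0 (-) EX@6 MEM@7 WB@8
I4 sub r2 <- r4,r3: IF@5 ID@6 stall=2 (RAW on I3.r4 (WB@8)) EX@9 MEM@10 WB@11
I5 add r4 <- r4,r3: IF@6 ID@9 stall=0 (-) EX@10 MEM@11 WB@12

Answer: 5 6 7 8 11 12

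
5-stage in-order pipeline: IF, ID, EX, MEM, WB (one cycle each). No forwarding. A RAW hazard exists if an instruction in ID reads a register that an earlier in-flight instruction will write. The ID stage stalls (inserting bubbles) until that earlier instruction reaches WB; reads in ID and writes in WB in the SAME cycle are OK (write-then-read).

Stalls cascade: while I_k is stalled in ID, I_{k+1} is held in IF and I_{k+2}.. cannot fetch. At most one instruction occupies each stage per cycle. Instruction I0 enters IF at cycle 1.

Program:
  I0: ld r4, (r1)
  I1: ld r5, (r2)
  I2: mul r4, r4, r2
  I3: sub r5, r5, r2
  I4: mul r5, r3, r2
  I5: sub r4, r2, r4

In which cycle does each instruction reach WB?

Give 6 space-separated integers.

I0 ld r4 <- r1: IF@1 ID@2 stall=0 (-) EX@3 MEM@4 WB@5
I1 ld r5 <- r2: IF@2 ID@3 stall=0 (-) EX@4 MEM@5 WB@6
I2 mul r4 <- r4,r2: IF@3 ID@4 stall=1 (RAW on I0.r4 (WB@5)) EX@6 MEM@7 WB@8
I3 sub r5 <- r5,r2: IF@4 ID@6 stall=0 (-) EX@7 MEM@8 WB@9
I4 mul r5 <- r3,r2: IF@6 ID@7 stall=0 (-) EX@8 MEM@9 WB@10
I5 sub r4 <- r2,r4: IF@7 ID@8 stall=0 (-) EX@9 MEM@10 WB@11

Answer: 5 6 8 9 10 11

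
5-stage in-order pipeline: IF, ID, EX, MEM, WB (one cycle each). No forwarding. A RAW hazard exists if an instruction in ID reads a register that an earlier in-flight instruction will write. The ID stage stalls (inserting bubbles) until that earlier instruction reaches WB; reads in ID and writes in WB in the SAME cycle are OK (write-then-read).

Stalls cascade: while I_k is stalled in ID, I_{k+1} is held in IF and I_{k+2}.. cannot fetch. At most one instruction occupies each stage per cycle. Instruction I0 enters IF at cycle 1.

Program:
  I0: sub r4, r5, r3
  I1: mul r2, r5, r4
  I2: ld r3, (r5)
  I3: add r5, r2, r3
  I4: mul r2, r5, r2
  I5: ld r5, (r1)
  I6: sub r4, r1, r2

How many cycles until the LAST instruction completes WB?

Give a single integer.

I0 sub r4 <- r5,r3: IF@1 ID@2 stall=0 (-) EX@3 MEM@4 WB@5
I1 mul r2 <- r5,r4: IF@2 ID@3 stall=2 (RAW on I0.r4 (WB@5)) EX@6 MEM@7 WB@8
I2 ld r3 <- r5: IF@3 ID@6 stall=0 (-) EX@7 MEM@8 WB@9
I3 add r5 <- r2,r3: IF@6 ID@7 stall=2 (RAW on I2.r3 (WB@9)) EX@10 MEM@11 WB@12
I4 mul r2 <- r5,r2: IF@7 ID@10 stall=2 (RAW on I3.r5 (WB@12)) EX@13 MEM@14 WB@15
I5 ld r5 <- r1: IF@10 ID@13 stall=0 (-) EX@14 MEM@15 WB@16
I6 sub r4 <- r1,r2: IF@13 ID@14 stall=1 (RAW on I4.r2 (WB@15)) EX@16 MEM@17 WB@18

Answer: 18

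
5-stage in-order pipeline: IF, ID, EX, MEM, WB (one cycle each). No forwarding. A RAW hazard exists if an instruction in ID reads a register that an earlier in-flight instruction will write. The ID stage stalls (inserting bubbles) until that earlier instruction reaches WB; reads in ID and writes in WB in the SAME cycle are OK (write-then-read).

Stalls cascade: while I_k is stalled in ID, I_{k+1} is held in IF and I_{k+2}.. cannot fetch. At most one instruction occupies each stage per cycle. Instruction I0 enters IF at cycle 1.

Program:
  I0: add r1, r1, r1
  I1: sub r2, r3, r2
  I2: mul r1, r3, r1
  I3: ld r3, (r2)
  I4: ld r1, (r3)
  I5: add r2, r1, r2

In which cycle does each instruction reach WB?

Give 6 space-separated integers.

I0 add r1 <- r1,r1: IF@1 ID@2 stall=0 (-) EX@3 MEM@4 WB@5
I1 sub r2 <- r3,r2: IF@2 ID@3 stall=0 (-) EX@4 MEM@5 WB@6
I2 mul r1 <- r3,r1: IF@3 ID@4 stall=1 (RAW on I0.r1 (WB@5)) EX@6 MEM@7 WB@8
I3 ld r3 <- r2: IF@4 ID@6 stall=0 (-) EX@7 MEM@8 WB@9
I4 ld r1 <- r3: IF@6 ID@7 stall=2 (RAW on I3.r3 (WB@9)) EX@10 MEM@11 WB@12
I5 add r2 <- r1,r2: IF@7 ID@10 stall=2 (RAW on I4.r1 (WB@12)) EX@13 MEM@14 WB@15

Answer: 5 6 8 9 12 15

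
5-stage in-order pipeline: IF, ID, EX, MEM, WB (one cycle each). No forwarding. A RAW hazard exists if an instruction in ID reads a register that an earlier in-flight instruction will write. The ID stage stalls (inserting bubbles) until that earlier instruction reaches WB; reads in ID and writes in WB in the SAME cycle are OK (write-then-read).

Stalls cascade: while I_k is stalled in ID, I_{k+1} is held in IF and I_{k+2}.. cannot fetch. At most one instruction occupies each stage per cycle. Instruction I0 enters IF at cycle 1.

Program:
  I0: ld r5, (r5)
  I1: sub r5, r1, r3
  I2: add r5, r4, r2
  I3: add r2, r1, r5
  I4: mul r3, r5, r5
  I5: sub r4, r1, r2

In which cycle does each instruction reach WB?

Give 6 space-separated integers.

Answer: 5 6 7 10 11 13

Derivation:
I0 ld r5 <- r5: IF@1 ID@2 stall=0 (-) EX@3 MEM@4 WB@5
I1 sub r5 <- r1,r3: IF@2 ID@3 stall=0 (-) EX@4 MEM@5 WB@6
I2 add r5 <- r4,r2: IF@3 ID@4 stall=0 (-) EX@5 MEM@6 WB@7
I3 add r2 <- r1,r5: IF@4 ID@5 stall=2 (RAW on I2.r5 (WB@7)) EX@8 MEM@9 WB@10
I4 mul r3 <- r5,r5: IF@5 ID@8 stall=0 (-) EX@9 MEM@10 WB@11
I5 sub r4 <- r1,r2: IF@8 ID@9 stall=1 (RAW on I3.r2 (WB@10)) EX@11 MEM@12 WB@13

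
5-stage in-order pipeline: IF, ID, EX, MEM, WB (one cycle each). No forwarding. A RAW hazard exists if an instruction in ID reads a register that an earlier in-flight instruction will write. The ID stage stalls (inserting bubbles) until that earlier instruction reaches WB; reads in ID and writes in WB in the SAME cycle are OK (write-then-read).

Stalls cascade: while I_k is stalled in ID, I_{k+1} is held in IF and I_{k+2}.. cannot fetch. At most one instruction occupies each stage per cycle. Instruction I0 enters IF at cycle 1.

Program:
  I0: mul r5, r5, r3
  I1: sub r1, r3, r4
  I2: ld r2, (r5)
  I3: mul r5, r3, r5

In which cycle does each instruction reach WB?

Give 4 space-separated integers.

Answer: 5 6 8 9

Derivation:
I0 mul r5 <- r5,r3: IF@1 ID@2 stall=0 (-) EX@3 MEM@4 WB@5
I1 sub r1 <- r3,r4: IF@2 ID@3 stall=0 (-) EX@4 MEM@5 WB@6
I2 ld r2 <- r5: IF@3 ID@4 stall=1 (RAW on I0.r5 (WB@5)) EX@6 MEM@7 WB@8
I3 mul r5 <- r3,r5: IF@4 ID@6 stall=0 (-) EX@7 MEM@8 WB@9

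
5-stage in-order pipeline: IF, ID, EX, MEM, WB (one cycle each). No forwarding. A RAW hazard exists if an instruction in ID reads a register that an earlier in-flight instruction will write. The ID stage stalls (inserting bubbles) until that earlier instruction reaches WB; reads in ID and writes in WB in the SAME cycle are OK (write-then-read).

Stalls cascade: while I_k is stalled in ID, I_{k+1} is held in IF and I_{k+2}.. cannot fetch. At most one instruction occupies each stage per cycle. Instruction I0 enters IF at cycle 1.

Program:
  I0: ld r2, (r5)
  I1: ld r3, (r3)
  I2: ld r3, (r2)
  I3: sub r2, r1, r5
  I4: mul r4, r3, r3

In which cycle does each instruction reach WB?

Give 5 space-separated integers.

Answer: 5 6 8 9 11

Derivation:
I0 ld r2 <- r5: IF@1 ID@2 stall=0 (-) EX@3 MEM@4 WB@5
I1 ld r3 <- r3: IF@2 ID@3 stall=0 (-) EX@4 MEM@5 WB@6
I2 ld r3 <- r2: IF@3 ID@4 stall=1 (RAW on I0.r2 (WB@5)) EX@6 MEM@7 WB@8
I3 sub r2 <- r1,r5: IF@4 ID@6 stall=0 (-) EX@7 MEM@8 WB@9
I4 mul r4 <- r3,r3: IF@6 ID@7 stall=1 (RAW on I2.r3 (WB@8)) EX@9 MEM@10 WB@11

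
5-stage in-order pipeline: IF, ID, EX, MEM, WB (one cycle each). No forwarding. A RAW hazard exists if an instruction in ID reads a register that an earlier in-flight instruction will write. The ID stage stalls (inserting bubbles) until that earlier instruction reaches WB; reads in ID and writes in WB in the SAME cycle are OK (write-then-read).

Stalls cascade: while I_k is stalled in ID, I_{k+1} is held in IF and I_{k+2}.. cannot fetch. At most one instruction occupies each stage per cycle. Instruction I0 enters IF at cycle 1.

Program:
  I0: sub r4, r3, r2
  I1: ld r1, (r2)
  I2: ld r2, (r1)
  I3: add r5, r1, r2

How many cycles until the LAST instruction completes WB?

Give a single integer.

Answer: 12

Derivation:
I0 sub r4 <- r3,r2: IF@1 ID@2 stall=0 (-) EX@3 MEM@4 WB@5
I1 ld r1 <- r2: IF@2 ID@3 stall=0 (-) EX@4 MEM@5 WB@6
I2 ld r2 <- r1: IF@3 ID@4 stall=2 (RAW on I1.r1 (WB@6)) EX@7 MEM@8 WB@9
I3 add r5 <- r1,r2: IF@4 ID@7 stall=2 (RAW on I2.r2 (WB@9)) EX@10 MEM@11 WB@12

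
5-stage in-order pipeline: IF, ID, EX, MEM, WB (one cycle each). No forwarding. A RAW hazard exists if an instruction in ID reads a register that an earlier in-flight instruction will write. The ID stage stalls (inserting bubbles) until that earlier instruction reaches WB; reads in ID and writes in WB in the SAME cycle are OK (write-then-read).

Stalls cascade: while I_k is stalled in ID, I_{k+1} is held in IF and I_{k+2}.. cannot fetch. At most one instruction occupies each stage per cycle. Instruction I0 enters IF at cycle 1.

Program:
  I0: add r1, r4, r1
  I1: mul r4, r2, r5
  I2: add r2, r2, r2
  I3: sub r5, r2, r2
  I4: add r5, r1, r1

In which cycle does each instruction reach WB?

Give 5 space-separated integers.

Answer: 5 6 7 10 11

Derivation:
I0 add r1 <- r4,r1: IF@1 ID@2 stall=0 (-) EX@3 MEM@4 WB@5
I1 mul r4 <- r2,r5: IF@2 ID@3 stall=0 (-) EX@4 MEM@5 WB@6
I2 add r2 <- r2,r2: IF@3 ID@4 stall=0 (-) EX@5 MEM@6 WB@7
I3 sub r5 <- r2,r2: IF@4 ID@5 stall=2 (RAW on I2.r2 (WB@7)) EX@8 MEM@9 WB@10
I4 add r5 <- r1,r1: IF@5 ID@8 stall=0 (-) EX@9 MEM@10 WB@11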